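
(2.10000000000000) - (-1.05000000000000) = 3.15000000000000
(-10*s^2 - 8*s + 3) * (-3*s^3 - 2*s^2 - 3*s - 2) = 30*s^5 + 44*s^4 + 37*s^3 + 38*s^2 + 7*s - 6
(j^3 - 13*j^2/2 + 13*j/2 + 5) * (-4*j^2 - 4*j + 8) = -4*j^5 + 22*j^4 + 8*j^3 - 98*j^2 + 32*j + 40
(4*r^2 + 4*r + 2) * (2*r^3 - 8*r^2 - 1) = 8*r^5 - 24*r^4 - 28*r^3 - 20*r^2 - 4*r - 2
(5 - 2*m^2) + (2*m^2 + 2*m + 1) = 2*m + 6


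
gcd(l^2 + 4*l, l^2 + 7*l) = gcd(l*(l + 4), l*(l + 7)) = l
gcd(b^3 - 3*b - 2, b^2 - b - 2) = b^2 - b - 2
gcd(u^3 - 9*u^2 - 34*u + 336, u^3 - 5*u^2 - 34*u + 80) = u - 8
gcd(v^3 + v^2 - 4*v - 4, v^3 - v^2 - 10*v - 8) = v^2 + 3*v + 2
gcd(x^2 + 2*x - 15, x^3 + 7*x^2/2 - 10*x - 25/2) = x + 5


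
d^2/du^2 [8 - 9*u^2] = -18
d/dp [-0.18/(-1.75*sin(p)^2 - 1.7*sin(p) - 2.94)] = -(0.63*sin(p) + 0.306)*cos(p)/(1.75*sin(p)^2 + 1.7*sin(p) + 2.94)^2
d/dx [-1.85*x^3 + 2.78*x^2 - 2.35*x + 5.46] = -5.55*x^2 + 5.56*x - 2.35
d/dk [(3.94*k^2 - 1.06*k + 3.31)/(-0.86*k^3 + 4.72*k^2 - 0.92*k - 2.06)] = (3.3884*k^4 - 1.8232*k^3 + 9.9182*k^2 - 47.4792*k + 5.2288)/(0.7396*k^6 - 8.1184*k^5 + 23.8608*k^4 - 5.1416*k^3 - 18.6*k^2 + 3.7904*k + 4.2436)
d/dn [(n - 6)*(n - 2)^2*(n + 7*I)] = 4*n^3 + n^2*(-30 + 21*I) + n*(56 - 140*I) - 24 + 196*I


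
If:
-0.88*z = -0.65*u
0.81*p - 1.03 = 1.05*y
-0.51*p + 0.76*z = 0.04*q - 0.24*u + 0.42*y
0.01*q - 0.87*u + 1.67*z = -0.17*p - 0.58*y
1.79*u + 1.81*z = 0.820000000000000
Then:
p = 0.78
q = -0.66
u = 0.26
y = -0.38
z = 0.19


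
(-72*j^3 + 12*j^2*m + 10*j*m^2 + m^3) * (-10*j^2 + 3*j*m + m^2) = 720*j^5 - 336*j^4*m - 136*j^3*m^2 + 32*j^2*m^3 + 13*j*m^4 + m^5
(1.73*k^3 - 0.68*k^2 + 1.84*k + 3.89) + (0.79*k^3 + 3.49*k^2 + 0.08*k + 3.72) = 2.52*k^3 + 2.81*k^2 + 1.92*k + 7.61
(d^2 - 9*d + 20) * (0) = 0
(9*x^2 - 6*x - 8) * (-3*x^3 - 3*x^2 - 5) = -27*x^5 - 9*x^4 + 42*x^3 - 21*x^2 + 30*x + 40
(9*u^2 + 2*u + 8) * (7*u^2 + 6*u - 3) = 63*u^4 + 68*u^3 + 41*u^2 + 42*u - 24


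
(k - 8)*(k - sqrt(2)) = k^2 - 8*k - sqrt(2)*k + 8*sqrt(2)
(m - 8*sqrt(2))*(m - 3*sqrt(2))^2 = m^3 - 14*sqrt(2)*m^2 + 114*m - 144*sqrt(2)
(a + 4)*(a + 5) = a^2 + 9*a + 20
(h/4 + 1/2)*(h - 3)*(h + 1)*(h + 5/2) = h^4/4 + 5*h^3/8 - 7*h^2/4 - 47*h/8 - 15/4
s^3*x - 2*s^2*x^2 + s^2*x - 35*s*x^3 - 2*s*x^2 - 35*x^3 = (s - 7*x)*(s + 5*x)*(s*x + x)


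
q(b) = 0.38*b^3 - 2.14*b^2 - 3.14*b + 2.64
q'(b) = 1.14*b^2 - 4.28*b - 3.14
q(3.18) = -16.77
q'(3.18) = -5.22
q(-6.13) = -146.06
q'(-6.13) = 65.93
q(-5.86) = -128.91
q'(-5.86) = 61.09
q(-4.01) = -43.68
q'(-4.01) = 32.35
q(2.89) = -15.14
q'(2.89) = -5.99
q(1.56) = -6.02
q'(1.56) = -7.04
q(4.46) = -20.22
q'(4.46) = 0.45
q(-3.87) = -39.28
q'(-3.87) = 30.50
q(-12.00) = -924.48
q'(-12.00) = 212.38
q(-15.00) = -1714.26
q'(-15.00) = 317.56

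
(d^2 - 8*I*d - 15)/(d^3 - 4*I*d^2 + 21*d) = (d^2 - 8*I*d - 15)/(d*(d^2 - 4*I*d + 21))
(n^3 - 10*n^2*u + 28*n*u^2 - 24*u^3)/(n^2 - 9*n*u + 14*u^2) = (-n^2 + 8*n*u - 12*u^2)/(-n + 7*u)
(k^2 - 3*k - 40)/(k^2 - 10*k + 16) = (k + 5)/(k - 2)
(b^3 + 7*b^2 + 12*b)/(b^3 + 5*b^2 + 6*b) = (b + 4)/(b + 2)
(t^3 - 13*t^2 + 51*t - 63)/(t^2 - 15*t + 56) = (t^2 - 6*t + 9)/(t - 8)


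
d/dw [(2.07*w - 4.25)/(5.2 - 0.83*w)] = (6.006295*w - 37.6298)/(0.83*w - 5.2)^3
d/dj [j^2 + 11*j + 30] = 2*j + 11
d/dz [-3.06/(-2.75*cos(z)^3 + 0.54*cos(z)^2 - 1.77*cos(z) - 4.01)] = (25.245*cos(z)^2 - 3.3048*cos(z) + 5.4162)*sin(z)/(2.75*cos(z)^3 - 0.54*cos(z)^2 + 1.77*cos(z) + 4.01)^2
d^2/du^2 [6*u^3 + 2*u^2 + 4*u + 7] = 36*u + 4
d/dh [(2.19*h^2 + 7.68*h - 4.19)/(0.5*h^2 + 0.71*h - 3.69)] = (-2.2851*h^2 - 11.9722*h - 25.3643)/(0.25*h^4 + 0.71*h^3 - 3.1859*h^2 - 5.2398*h + 13.6161)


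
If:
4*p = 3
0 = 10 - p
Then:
No Solution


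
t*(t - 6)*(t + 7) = t^3 + t^2 - 42*t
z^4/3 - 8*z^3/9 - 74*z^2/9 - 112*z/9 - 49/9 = (z/3 + 1/3)*(z - 7)*(z + 1)*(z + 7/3)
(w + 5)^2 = w^2 + 10*w + 25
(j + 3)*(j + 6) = j^2 + 9*j + 18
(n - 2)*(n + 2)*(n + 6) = n^3 + 6*n^2 - 4*n - 24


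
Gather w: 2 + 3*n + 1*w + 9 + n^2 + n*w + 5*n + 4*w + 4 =n^2 + 8*n + w*(n + 5) + 15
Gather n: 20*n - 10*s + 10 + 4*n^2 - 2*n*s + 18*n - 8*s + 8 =4*n^2 + n*(38 - 2*s) - 18*s + 18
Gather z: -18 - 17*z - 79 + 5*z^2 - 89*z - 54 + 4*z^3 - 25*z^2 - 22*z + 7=4*z^3 - 20*z^2 - 128*z - 144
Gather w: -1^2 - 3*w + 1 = -3*w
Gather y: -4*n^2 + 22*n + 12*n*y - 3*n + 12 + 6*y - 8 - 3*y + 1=-4*n^2 + 19*n + y*(12*n + 3) + 5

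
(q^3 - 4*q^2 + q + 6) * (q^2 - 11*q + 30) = q^5 - 15*q^4 + 75*q^3 - 125*q^2 - 36*q + 180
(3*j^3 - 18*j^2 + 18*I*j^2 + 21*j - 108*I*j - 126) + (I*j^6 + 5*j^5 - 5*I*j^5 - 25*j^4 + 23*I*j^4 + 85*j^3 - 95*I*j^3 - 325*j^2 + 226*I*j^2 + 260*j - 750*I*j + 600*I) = I*j^6 + 5*j^5 - 5*I*j^5 - 25*j^4 + 23*I*j^4 + 88*j^3 - 95*I*j^3 - 343*j^2 + 244*I*j^2 + 281*j - 858*I*j - 126 + 600*I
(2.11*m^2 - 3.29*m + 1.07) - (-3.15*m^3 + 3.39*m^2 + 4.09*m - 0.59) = 3.15*m^3 - 1.28*m^2 - 7.38*m + 1.66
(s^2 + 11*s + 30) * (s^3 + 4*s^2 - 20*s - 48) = s^5 + 15*s^4 + 54*s^3 - 148*s^2 - 1128*s - 1440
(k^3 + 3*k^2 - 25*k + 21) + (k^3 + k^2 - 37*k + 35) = 2*k^3 + 4*k^2 - 62*k + 56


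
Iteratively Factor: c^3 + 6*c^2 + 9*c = (c + 3)*(c^2 + 3*c) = (c + 3)^2*(c)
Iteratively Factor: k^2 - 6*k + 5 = (k - 5)*(k - 1)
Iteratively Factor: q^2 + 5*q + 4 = (q + 1)*(q + 4)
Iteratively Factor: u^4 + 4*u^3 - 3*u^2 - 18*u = (u + 3)*(u^3 + u^2 - 6*u) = u*(u + 3)*(u^2 + u - 6) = u*(u - 2)*(u + 3)*(u + 3)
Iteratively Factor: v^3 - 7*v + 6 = (v - 2)*(v^2 + 2*v - 3) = (v - 2)*(v + 3)*(v - 1)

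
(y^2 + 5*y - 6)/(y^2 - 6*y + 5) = (y + 6)/(y - 5)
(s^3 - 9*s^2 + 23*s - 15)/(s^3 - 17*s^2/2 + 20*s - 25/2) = 2*(s - 3)/(2*s - 5)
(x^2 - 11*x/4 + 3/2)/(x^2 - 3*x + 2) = (x - 3/4)/(x - 1)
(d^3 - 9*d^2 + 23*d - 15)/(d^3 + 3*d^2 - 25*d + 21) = (d - 5)/(d + 7)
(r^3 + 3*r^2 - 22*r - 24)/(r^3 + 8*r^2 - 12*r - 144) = (r + 1)/(r + 6)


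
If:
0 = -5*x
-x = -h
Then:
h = 0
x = 0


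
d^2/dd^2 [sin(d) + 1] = -sin(d)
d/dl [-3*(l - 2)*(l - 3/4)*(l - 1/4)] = -9*l^2 + 18*l - 105/16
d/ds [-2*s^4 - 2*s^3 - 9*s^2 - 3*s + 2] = -8*s^3 - 6*s^2 - 18*s - 3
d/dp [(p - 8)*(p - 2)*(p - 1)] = 3*p^2 - 22*p + 26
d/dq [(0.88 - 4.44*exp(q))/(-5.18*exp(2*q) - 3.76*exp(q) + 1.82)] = (-22.9992*exp(2*q) + 9.1168*exp(q) - 4.772)*exp(q)/(26.8324*exp(4*q) + 38.9536*exp(3*q) - 4.7176*exp(2*q) - 13.6864*exp(q) + 3.3124)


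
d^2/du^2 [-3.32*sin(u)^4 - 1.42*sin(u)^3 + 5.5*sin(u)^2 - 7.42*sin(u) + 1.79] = 53.12*sin(u)^4 + 12.78*sin(u)^3 - 61.84*sin(u)^2 - 1.1*sin(u) + 11.0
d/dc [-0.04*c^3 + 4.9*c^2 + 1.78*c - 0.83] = -0.12*c^2 + 9.8*c + 1.78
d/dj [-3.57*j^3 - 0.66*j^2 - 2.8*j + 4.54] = -10.71*j^2 - 1.32*j - 2.8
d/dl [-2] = 0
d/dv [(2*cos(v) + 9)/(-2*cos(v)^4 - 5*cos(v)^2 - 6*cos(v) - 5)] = 2*(-6*sin(v)^4 + 17*sin(v)^2 - 72*cos(v) - 9*cos(3*v) - 33)*sin(v)/(2*sin(v)^4 - 9*sin(v)^2 + 6*cos(v) + 12)^2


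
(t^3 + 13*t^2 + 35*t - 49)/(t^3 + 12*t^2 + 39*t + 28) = (t^2 + 6*t - 7)/(t^2 + 5*t + 4)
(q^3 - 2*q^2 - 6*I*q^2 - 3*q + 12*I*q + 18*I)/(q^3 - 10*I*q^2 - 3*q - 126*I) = (q^2 - 2*q - 3)/(q^2 - 4*I*q + 21)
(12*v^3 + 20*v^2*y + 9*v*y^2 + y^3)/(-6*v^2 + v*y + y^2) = (12*v^3 + 20*v^2*y + 9*v*y^2 + y^3)/(-6*v^2 + v*y + y^2)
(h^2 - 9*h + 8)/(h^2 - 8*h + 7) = (h - 8)/(h - 7)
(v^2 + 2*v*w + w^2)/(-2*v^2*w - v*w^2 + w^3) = (-v - w)/(w*(2*v - w))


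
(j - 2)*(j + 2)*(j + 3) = j^3 + 3*j^2 - 4*j - 12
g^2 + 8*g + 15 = (g + 3)*(g + 5)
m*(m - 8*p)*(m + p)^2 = m^4 - 6*m^3*p - 15*m^2*p^2 - 8*m*p^3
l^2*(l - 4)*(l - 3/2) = l^4 - 11*l^3/2 + 6*l^2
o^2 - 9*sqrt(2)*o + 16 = (o - 8*sqrt(2))*(o - sqrt(2))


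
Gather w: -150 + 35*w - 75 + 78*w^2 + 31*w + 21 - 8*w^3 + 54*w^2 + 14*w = -8*w^3 + 132*w^2 + 80*w - 204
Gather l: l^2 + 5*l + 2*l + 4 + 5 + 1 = l^2 + 7*l + 10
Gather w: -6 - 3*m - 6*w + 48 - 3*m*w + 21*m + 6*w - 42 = -3*m*w + 18*m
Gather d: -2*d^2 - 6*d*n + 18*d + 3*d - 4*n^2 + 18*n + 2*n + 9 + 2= -2*d^2 + d*(21 - 6*n) - 4*n^2 + 20*n + 11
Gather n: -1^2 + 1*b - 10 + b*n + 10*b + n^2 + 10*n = 11*b + n^2 + n*(b + 10) - 11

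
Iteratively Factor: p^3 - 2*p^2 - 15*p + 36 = (p - 3)*(p^2 + p - 12) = (p - 3)^2*(p + 4)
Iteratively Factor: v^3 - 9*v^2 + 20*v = (v)*(v^2 - 9*v + 20) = v*(v - 5)*(v - 4)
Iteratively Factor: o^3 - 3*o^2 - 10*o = (o - 5)*(o^2 + 2*o) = o*(o - 5)*(o + 2)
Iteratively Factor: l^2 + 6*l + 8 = (l + 4)*(l + 2)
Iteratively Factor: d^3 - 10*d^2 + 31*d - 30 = (d - 2)*(d^2 - 8*d + 15) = (d - 3)*(d - 2)*(d - 5)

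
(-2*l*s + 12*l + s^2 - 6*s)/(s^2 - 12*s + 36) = (-2*l + s)/(s - 6)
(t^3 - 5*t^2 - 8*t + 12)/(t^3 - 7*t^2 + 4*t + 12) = (t^2 + t - 2)/(t^2 - t - 2)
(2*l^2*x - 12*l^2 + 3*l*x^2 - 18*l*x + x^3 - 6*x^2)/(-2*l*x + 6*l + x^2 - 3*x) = (-2*l^2*x + 12*l^2 - 3*l*x^2 + 18*l*x - x^3 + 6*x^2)/(2*l*x - 6*l - x^2 + 3*x)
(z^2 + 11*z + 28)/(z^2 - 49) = (z + 4)/(z - 7)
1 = 1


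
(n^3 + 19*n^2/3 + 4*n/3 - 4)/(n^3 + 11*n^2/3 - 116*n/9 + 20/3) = 3*(n + 1)/(3*n - 5)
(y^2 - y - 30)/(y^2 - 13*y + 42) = (y + 5)/(y - 7)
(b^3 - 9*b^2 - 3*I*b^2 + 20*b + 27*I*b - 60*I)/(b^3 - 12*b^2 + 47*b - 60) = (b - 3*I)/(b - 3)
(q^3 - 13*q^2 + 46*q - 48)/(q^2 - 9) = (q^2 - 10*q + 16)/(q + 3)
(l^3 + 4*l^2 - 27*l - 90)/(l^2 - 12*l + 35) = (l^2 + 9*l + 18)/(l - 7)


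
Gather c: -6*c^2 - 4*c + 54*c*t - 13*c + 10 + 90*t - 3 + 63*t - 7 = -6*c^2 + c*(54*t - 17) + 153*t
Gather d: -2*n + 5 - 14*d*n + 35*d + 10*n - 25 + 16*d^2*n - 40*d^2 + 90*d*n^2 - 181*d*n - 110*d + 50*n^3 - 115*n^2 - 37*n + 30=d^2*(16*n - 40) + d*(90*n^2 - 195*n - 75) + 50*n^3 - 115*n^2 - 29*n + 10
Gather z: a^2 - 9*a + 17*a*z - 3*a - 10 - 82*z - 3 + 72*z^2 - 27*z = a^2 - 12*a + 72*z^2 + z*(17*a - 109) - 13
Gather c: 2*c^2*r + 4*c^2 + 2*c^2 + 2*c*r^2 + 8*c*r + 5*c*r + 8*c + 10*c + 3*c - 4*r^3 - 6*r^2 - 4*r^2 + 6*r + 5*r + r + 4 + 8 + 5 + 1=c^2*(2*r + 6) + c*(2*r^2 + 13*r + 21) - 4*r^3 - 10*r^2 + 12*r + 18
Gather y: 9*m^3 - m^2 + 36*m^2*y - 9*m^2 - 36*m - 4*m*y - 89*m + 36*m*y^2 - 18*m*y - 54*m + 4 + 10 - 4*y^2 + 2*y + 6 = 9*m^3 - 10*m^2 - 179*m + y^2*(36*m - 4) + y*(36*m^2 - 22*m + 2) + 20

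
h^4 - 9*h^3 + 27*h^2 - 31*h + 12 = (h - 4)*(h - 3)*(h - 1)^2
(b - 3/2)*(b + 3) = b^2 + 3*b/2 - 9/2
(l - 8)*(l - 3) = l^2 - 11*l + 24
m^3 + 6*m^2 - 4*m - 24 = (m - 2)*(m + 2)*(m + 6)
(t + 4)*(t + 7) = t^2 + 11*t + 28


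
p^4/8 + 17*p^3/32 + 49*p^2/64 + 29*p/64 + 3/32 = (p/4 + 1/4)*(p/2 + 1)*(p + 1/2)*(p + 3/4)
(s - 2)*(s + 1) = s^2 - s - 2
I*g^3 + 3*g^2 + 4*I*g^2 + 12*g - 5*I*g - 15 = (g + 5)*(g - 3*I)*(I*g - I)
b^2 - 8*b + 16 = (b - 4)^2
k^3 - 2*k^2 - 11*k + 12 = (k - 4)*(k - 1)*(k + 3)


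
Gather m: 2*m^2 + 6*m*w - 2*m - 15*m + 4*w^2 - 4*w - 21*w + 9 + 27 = 2*m^2 + m*(6*w - 17) + 4*w^2 - 25*w + 36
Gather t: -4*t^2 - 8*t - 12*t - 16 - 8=-4*t^2 - 20*t - 24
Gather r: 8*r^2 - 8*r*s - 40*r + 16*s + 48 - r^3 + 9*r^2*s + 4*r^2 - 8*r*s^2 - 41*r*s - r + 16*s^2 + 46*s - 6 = -r^3 + r^2*(9*s + 12) + r*(-8*s^2 - 49*s - 41) + 16*s^2 + 62*s + 42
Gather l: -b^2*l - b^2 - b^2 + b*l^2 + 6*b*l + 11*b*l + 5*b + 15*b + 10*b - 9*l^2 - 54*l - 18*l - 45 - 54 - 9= -2*b^2 + 30*b + l^2*(b - 9) + l*(-b^2 + 17*b - 72) - 108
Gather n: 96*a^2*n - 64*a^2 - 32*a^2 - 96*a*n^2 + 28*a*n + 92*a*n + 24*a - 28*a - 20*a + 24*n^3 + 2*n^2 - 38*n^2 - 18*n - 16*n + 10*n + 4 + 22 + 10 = -96*a^2 - 24*a + 24*n^3 + n^2*(-96*a - 36) + n*(96*a^2 + 120*a - 24) + 36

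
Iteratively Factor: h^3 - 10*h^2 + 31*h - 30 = (h - 2)*(h^2 - 8*h + 15) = (h - 3)*(h - 2)*(h - 5)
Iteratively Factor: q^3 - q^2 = (q - 1)*(q^2) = q*(q - 1)*(q)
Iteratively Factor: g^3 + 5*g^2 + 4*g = (g)*(g^2 + 5*g + 4) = g*(g + 1)*(g + 4)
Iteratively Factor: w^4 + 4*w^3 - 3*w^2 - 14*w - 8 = (w - 2)*(w^3 + 6*w^2 + 9*w + 4) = (w - 2)*(w + 1)*(w^2 + 5*w + 4) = (w - 2)*(w + 1)^2*(w + 4)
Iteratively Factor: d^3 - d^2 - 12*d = (d)*(d^2 - d - 12) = d*(d - 4)*(d + 3)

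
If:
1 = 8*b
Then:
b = 1/8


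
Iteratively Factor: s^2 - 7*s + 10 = (s - 2)*(s - 5)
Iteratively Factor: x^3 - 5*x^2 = (x)*(x^2 - 5*x) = x*(x - 5)*(x)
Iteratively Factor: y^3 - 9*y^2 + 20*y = (y - 5)*(y^2 - 4*y) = y*(y - 5)*(y - 4)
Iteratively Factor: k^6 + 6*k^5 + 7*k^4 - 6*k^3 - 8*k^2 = (k + 2)*(k^5 + 4*k^4 - k^3 - 4*k^2) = k*(k + 2)*(k^4 + 4*k^3 - k^2 - 4*k) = k*(k + 1)*(k + 2)*(k^3 + 3*k^2 - 4*k) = k*(k + 1)*(k + 2)*(k + 4)*(k^2 - k) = k^2*(k + 1)*(k + 2)*(k + 4)*(k - 1)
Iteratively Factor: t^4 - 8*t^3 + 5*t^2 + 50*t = (t + 2)*(t^3 - 10*t^2 + 25*t) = t*(t + 2)*(t^2 - 10*t + 25) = t*(t - 5)*(t + 2)*(t - 5)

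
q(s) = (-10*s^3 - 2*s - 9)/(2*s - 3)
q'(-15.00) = 142.58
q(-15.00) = -1023.36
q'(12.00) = -127.29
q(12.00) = -824.43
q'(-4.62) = 39.31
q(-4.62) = -80.58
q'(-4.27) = 35.89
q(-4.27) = -67.43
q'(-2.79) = 21.64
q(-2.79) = -24.91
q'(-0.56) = 3.49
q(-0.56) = 1.49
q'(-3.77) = 31.02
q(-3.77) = -50.70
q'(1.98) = 71.98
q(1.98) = -94.36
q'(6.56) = -72.21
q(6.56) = -281.14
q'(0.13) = 3.39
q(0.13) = 3.39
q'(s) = (-30*s^2 - 2)/(2*s - 3) - 2*(-10*s^3 - 2*s - 9)/(2*s - 3)^2 = 2*(-20*s^3 + 45*s^2 + 12)/(4*s^2 - 12*s + 9)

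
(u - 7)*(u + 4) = u^2 - 3*u - 28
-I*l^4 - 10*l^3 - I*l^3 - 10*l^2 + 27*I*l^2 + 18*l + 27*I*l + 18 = (l - 6*I)*(l - 3*I)*(l - I)*(-I*l - I)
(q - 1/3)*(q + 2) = q^2 + 5*q/3 - 2/3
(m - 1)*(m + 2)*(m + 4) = m^3 + 5*m^2 + 2*m - 8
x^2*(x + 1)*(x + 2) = x^4 + 3*x^3 + 2*x^2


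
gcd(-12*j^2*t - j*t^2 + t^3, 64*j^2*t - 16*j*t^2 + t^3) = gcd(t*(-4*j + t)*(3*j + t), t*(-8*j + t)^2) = t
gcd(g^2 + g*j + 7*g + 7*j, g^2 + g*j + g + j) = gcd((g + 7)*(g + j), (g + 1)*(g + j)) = g + j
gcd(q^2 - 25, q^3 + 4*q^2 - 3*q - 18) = 1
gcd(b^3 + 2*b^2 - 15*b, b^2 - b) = b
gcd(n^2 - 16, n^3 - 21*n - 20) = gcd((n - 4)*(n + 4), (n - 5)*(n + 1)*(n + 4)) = n + 4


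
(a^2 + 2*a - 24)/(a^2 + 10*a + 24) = (a - 4)/(a + 4)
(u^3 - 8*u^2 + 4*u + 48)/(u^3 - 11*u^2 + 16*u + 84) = (u - 4)/(u - 7)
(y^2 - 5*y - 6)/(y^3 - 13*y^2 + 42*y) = (y + 1)/(y*(y - 7))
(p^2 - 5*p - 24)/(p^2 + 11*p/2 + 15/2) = 2*(p - 8)/(2*p + 5)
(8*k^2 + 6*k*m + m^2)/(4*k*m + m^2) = (2*k + m)/m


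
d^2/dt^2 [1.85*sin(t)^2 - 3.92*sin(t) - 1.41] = 3.92*sin(t) + 3.7*cos(2*t)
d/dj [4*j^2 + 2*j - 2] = 8*j + 2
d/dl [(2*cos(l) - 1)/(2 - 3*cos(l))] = -sin(l)/(3*cos(l) - 2)^2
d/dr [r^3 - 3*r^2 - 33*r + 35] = 3*r^2 - 6*r - 33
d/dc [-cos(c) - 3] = sin(c)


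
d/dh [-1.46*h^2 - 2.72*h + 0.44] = -2.92*h - 2.72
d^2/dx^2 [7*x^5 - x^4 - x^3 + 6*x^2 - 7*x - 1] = 140*x^3 - 12*x^2 - 6*x + 12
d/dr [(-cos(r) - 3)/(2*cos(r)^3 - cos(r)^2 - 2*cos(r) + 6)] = (17*sin(r)^2 + 3*cos(r) - cos(3*r) - 5)*sin(r)/(2*sin(r)^2*cos(r) - sin(r)^2 - 5)^2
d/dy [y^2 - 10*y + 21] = 2*y - 10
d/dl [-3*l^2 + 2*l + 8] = 2 - 6*l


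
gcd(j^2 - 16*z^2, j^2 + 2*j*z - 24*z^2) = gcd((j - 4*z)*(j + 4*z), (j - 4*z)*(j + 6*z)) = -j + 4*z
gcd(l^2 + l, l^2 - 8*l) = l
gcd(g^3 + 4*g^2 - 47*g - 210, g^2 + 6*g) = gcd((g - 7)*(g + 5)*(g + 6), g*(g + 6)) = g + 6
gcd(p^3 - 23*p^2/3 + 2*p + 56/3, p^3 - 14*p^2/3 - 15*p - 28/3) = p^2 - 17*p/3 - 28/3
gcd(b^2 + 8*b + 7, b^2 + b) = b + 1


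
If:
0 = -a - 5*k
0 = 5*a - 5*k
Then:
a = 0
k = 0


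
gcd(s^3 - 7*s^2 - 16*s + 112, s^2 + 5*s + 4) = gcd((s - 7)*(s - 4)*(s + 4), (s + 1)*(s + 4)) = s + 4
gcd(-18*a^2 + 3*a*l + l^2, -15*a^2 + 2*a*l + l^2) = 3*a - l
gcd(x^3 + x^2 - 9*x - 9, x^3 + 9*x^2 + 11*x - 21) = x + 3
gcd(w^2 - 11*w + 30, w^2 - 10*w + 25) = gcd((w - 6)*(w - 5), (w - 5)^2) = w - 5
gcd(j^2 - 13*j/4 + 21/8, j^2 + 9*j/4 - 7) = j - 7/4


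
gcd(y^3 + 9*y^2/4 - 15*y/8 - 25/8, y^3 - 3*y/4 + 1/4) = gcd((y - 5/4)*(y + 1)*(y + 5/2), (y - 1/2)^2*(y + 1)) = y + 1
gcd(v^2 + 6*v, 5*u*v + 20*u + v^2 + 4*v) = 1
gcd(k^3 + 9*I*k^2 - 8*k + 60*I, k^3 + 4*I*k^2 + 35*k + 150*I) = k + 5*I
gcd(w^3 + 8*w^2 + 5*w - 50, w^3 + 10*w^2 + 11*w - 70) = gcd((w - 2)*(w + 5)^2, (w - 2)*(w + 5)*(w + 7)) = w^2 + 3*w - 10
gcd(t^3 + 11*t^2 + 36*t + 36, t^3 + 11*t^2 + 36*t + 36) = t^3 + 11*t^2 + 36*t + 36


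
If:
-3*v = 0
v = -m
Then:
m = 0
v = 0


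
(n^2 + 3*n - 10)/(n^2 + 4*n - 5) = (n - 2)/(n - 1)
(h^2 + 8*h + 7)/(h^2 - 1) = (h + 7)/(h - 1)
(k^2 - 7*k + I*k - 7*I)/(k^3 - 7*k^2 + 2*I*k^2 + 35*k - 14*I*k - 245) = (k + I)/(k^2 + 2*I*k + 35)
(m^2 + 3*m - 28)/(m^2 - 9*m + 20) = (m + 7)/(m - 5)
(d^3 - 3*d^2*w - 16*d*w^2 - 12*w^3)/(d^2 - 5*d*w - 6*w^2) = d + 2*w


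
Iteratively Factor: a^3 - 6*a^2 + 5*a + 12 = (a + 1)*(a^2 - 7*a + 12) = (a - 4)*(a + 1)*(a - 3)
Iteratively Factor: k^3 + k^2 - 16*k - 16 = (k + 4)*(k^2 - 3*k - 4) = (k + 1)*(k + 4)*(k - 4)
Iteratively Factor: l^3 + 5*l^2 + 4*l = (l + 4)*(l^2 + l) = l*(l + 4)*(l + 1)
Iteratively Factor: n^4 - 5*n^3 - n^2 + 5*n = (n - 5)*(n^3 - n) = n*(n - 5)*(n^2 - 1) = n*(n - 5)*(n - 1)*(n + 1)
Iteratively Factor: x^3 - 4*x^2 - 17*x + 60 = (x - 5)*(x^2 + x - 12) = (x - 5)*(x + 4)*(x - 3)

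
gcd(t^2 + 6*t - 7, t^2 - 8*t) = 1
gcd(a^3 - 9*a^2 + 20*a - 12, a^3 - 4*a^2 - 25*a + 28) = a - 1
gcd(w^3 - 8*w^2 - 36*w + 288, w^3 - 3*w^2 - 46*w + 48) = w^2 - 2*w - 48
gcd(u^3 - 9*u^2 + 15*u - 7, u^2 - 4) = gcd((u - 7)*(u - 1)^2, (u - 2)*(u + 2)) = 1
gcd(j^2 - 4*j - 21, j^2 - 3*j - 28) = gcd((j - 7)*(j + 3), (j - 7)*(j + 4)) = j - 7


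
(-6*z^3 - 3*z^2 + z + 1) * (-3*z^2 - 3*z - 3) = 18*z^5 + 27*z^4 + 24*z^3 + 3*z^2 - 6*z - 3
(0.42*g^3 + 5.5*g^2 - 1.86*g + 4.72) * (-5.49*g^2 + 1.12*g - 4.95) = -2.3058*g^5 - 29.7246*g^4 + 14.2924*g^3 - 55.221*g^2 + 14.4934*g - 23.364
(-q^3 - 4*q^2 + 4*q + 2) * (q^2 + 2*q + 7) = -q^5 - 6*q^4 - 11*q^3 - 18*q^2 + 32*q + 14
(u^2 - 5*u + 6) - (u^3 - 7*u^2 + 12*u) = -u^3 + 8*u^2 - 17*u + 6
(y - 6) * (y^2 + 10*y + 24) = y^3 + 4*y^2 - 36*y - 144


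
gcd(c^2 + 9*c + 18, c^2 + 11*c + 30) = c + 6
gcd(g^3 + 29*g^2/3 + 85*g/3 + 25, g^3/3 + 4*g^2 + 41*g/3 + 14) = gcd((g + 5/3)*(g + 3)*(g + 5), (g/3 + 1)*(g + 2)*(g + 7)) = g + 3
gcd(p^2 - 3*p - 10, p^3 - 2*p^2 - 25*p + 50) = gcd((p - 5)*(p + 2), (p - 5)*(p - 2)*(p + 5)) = p - 5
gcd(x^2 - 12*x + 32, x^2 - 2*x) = 1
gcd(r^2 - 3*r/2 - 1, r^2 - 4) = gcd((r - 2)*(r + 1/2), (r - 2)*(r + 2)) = r - 2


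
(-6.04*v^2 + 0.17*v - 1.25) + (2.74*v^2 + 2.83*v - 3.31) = -3.3*v^2 + 3.0*v - 4.56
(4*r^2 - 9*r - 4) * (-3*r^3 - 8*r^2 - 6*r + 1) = -12*r^5 - 5*r^4 + 60*r^3 + 90*r^2 + 15*r - 4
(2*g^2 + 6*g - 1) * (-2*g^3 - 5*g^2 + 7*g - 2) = -4*g^5 - 22*g^4 - 14*g^3 + 43*g^2 - 19*g + 2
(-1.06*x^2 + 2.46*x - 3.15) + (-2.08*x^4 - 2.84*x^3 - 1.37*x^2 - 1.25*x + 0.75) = -2.08*x^4 - 2.84*x^3 - 2.43*x^2 + 1.21*x - 2.4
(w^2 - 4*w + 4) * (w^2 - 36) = w^4 - 4*w^3 - 32*w^2 + 144*w - 144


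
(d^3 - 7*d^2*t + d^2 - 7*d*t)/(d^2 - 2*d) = (d^2 - 7*d*t + d - 7*t)/(d - 2)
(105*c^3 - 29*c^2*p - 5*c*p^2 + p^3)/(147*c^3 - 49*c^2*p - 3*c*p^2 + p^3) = (5*c + p)/(7*c + p)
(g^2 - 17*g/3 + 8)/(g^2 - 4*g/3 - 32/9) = 3*(g - 3)/(3*g + 4)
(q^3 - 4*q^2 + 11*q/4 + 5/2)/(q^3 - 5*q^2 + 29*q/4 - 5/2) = (2*q + 1)/(2*q - 1)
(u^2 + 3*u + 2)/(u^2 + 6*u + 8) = (u + 1)/(u + 4)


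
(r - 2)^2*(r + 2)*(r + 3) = r^4 + r^3 - 10*r^2 - 4*r + 24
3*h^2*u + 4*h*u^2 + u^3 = u*(h + u)*(3*h + u)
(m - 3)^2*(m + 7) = m^3 + m^2 - 33*m + 63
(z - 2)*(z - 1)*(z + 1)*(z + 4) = z^4 + 2*z^3 - 9*z^2 - 2*z + 8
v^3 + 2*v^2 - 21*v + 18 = (v - 3)*(v - 1)*(v + 6)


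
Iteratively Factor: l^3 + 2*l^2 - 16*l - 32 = (l + 4)*(l^2 - 2*l - 8) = (l - 4)*(l + 4)*(l + 2)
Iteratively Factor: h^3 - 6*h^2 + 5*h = (h - 5)*(h^2 - h) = h*(h - 5)*(h - 1)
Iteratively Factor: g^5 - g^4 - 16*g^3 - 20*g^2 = (g + 2)*(g^4 - 3*g^3 - 10*g^2) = g*(g + 2)*(g^3 - 3*g^2 - 10*g) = g^2*(g + 2)*(g^2 - 3*g - 10) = g^2*(g + 2)^2*(g - 5)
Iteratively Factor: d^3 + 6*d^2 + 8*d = (d + 4)*(d^2 + 2*d) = d*(d + 4)*(d + 2)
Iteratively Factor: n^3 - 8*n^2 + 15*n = (n - 5)*(n^2 - 3*n) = n*(n - 5)*(n - 3)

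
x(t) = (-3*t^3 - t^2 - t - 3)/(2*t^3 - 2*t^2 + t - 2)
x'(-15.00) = 0.01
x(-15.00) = -1.37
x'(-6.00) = 0.05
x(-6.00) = -1.20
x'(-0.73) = 1.50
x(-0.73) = 0.36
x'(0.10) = 1.23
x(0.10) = 1.62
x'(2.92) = 0.70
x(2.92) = -2.65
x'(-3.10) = 0.16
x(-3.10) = -0.95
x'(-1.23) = 0.87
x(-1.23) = -0.23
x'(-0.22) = 1.54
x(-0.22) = 1.20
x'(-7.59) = 0.03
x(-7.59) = -1.26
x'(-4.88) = 0.07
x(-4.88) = -1.14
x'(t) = (-9*t^2 - 2*t - 1)/(2*t^3 - 2*t^2 + t - 2) + (-6*t^2 + 4*t - 1)*(-3*t^3 - t^2 - t - 3)/(2*t^3 - 2*t^2 + t - 2)^2 = (8*t^4 - 2*t^3 + 33*t^2 - 8*t + 5)/(4*t^6 - 8*t^5 + 8*t^4 - 12*t^3 + 9*t^2 - 4*t + 4)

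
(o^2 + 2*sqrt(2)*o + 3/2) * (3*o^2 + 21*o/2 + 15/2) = 3*o^4 + 6*sqrt(2)*o^3 + 21*o^3/2 + 12*o^2 + 21*sqrt(2)*o^2 + 63*o/4 + 15*sqrt(2)*o + 45/4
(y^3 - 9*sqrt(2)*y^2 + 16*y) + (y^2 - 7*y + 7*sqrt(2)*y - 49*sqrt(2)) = y^3 - 9*sqrt(2)*y^2 + y^2 + 9*y + 7*sqrt(2)*y - 49*sqrt(2)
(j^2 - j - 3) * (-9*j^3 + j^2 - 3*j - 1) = -9*j^5 + 10*j^4 + 23*j^3 - j^2 + 10*j + 3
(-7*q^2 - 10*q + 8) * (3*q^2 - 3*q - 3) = -21*q^4 - 9*q^3 + 75*q^2 + 6*q - 24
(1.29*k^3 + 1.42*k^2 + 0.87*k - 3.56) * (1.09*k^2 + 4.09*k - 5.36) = 1.4061*k^5 + 6.8239*k^4 - 0.158300000000001*k^3 - 7.9333*k^2 - 19.2236*k + 19.0816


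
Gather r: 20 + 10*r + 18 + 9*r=19*r + 38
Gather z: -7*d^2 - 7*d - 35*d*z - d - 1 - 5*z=-7*d^2 - 8*d + z*(-35*d - 5) - 1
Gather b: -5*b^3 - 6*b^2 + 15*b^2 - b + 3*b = -5*b^3 + 9*b^2 + 2*b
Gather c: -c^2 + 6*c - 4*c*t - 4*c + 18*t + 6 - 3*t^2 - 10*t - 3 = -c^2 + c*(2 - 4*t) - 3*t^2 + 8*t + 3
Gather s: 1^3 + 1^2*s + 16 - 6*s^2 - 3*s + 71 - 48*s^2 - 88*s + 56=-54*s^2 - 90*s + 144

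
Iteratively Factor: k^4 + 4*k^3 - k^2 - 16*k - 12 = (k - 2)*(k^3 + 6*k^2 + 11*k + 6) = (k - 2)*(k + 2)*(k^2 + 4*k + 3) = (k - 2)*(k + 1)*(k + 2)*(k + 3)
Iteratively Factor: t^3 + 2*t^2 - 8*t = (t)*(t^2 + 2*t - 8) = t*(t - 2)*(t + 4)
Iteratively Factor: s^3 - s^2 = (s)*(s^2 - s) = s^2*(s - 1)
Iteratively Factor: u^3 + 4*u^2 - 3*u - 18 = (u + 3)*(u^2 + u - 6) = (u - 2)*(u + 3)*(u + 3)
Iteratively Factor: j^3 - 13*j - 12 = (j - 4)*(j^2 + 4*j + 3) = (j - 4)*(j + 1)*(j + 3)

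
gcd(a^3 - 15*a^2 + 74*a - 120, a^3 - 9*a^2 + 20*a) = a^2 - 9*a + 20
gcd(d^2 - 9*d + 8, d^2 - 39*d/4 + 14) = d - 8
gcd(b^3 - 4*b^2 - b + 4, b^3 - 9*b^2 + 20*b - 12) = b - 1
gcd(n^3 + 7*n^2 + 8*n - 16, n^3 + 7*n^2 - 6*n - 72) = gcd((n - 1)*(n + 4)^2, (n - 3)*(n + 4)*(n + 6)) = n + 4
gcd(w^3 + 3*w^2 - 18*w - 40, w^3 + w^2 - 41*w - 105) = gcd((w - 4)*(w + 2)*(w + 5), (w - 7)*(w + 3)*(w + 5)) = w + 5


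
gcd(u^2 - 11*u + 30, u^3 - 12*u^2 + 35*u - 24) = 1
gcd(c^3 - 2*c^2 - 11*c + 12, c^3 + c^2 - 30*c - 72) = c + 3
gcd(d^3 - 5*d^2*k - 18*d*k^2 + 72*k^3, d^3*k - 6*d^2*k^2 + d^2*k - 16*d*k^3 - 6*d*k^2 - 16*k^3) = 1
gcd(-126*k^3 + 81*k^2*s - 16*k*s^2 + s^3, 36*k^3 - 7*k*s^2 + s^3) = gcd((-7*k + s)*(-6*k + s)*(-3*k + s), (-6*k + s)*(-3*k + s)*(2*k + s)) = 18*k^2 - 9*k*s + s^2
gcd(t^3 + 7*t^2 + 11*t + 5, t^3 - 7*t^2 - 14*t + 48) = 1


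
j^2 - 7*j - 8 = (j - 8)*(j + 1)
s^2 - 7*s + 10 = (s - 5)*(s - 2)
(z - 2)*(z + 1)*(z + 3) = z^3 + 2*z^2 - 5*z - 6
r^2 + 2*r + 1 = (r + 1)^2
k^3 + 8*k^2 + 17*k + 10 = (k + 1)*(k + 2)*(k + 5)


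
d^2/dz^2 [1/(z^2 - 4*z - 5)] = 2*(z^2 - 4*z - 4*(z - 2)^2 - 5)/(-z^2 + 4*z + 5)^3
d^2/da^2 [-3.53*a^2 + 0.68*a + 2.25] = -7.06000000000000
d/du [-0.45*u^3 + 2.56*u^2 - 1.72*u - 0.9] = -1.35*u^2 + 5.12*u - 1.72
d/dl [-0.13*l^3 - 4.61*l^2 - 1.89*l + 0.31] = -0.39*l^2 - 9.22*l - 1.89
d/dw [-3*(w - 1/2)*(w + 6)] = -6*w - 33/2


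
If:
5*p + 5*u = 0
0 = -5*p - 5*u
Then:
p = -u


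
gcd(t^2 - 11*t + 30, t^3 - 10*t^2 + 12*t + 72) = t - 6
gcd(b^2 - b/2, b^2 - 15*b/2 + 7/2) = b - 1/2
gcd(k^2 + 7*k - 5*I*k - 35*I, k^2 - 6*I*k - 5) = k - 5*I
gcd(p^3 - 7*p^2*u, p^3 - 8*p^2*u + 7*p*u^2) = p^2 - 7*p*u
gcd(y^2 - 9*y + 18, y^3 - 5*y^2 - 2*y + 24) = y - 3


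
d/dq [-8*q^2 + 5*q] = 5 - 16*q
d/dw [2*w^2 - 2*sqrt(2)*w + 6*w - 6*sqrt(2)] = 4*w - 2*sqrt(2) + 6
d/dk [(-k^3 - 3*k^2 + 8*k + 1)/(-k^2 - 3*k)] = (k^4 + 6*k^3 + 17*k^2 + 2*k + 3)/(k^2*(k^2 + 6*k + 9))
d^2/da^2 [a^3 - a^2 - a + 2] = 6*a - 2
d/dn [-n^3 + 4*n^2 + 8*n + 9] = -3*n^2 + 8*n + 8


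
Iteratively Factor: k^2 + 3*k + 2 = (k + 2)*(k + 1)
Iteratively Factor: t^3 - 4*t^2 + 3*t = (t - 3)*(t^2 - t) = t*(t - 3)*(t - 1)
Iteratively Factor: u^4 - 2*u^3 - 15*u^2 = (u)*(u^3 - 2*u^2 - 15*u) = u*(u + 3)*(u^2 - 5*u) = u^2*(u + 3)*(u - 5)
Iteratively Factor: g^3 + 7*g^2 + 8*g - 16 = (g - 1)*(g^2 + 8*g + 16) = (g - 1)*(g + 4)*(g + 4)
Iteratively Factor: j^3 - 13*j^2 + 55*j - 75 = (j - 5)*(j^2 - 8*j + 15) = (j - 5)^2*(j - 3)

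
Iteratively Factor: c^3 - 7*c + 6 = (c - 1)*(c^2 + c - 6) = (c - 2)*(c - 1)*(c + 3)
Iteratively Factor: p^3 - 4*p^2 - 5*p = (p + 1)*(p^2 - 5*p) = (p - 5)*(p + 1)*(p)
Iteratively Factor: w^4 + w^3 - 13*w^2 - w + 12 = (w - 1)*(w^3 + 2*w^2 - 11*w - 12) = (w - 1)*(w + 1)*(w^2 + w - 12) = (w - 1)*(w + 1)*(w + 4)*(w - 3)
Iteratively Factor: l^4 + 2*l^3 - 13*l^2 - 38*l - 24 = (l + 2)*(l^3 - 13*l - 12) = (l + 1)*(l + 2)*(l^2 - l - 12) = (l - 4)*(l + 1)*(l + 2)*(l + 3)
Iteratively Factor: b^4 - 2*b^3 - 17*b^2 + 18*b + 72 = (b + 2)*(b^3 - 4*b^2 - 9*b + 36) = (b - 3)*(b + 2)*(b^2 - b - 12) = (b - 4)*(b - 3)*(b + 2)*(b + 3)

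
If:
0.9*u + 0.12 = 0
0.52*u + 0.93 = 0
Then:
No Solution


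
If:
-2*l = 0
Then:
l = 0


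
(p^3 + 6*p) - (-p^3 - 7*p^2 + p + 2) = 2*p^3 + 7*p^2 + 5*p - 2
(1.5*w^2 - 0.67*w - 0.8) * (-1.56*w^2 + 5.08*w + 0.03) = -2.34*w^4 + 8.6652*w^3 - 2.1106*w^2 - 4.0841*w - 0.024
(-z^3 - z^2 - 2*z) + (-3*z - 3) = -z^3 - z^2 - 5*z - 3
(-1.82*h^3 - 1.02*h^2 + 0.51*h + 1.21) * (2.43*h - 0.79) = -4.4226*h^4 - 1.0408*h^3 + 2.0451*h^2 + 2.5374*h - 0.9559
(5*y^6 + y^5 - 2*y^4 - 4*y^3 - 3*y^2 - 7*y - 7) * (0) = 0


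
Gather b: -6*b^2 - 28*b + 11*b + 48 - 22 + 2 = -6*b^2 - 17*b + 28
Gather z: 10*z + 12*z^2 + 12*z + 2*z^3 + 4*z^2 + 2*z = 2*z^3 + 16*z^2 + 24*z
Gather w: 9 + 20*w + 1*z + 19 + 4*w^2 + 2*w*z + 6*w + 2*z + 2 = 4*w^2 + w*(2*z + 26) + 3*z + 30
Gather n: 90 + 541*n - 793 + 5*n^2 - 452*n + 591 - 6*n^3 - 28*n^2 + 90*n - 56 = -6*n^3 - 23*n^2 + 179*n - 168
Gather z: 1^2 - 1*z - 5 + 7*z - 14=6*z - 18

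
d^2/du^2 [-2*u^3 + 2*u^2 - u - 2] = 4 - 12*u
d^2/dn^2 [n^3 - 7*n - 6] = 6*n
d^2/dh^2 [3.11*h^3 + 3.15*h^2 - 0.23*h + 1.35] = 18.66*h + 6.3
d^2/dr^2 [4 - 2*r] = 0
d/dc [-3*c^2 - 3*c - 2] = -6*c - 3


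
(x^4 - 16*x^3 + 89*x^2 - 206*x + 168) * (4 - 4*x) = -4*x^5 + 68*x^4 - 420*x^3 + 1180*x^2 - 1496*x + 672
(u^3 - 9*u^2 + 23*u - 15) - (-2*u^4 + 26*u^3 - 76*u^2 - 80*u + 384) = 2*u^4 - 25*u^3 + 67*u^2 + 103*u - 399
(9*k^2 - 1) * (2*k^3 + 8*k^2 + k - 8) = 18*k^5 + 72*k^4 + 7*k^3 - 80*k^2 - k + 8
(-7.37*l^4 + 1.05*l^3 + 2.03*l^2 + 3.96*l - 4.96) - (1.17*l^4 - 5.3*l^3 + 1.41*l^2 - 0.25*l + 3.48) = -8.54*l^4 + 6.35*l^3 + 0.62*l^2 + 4.21*l - 8.44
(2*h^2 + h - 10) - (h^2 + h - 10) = h^2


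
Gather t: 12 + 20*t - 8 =20*t + 4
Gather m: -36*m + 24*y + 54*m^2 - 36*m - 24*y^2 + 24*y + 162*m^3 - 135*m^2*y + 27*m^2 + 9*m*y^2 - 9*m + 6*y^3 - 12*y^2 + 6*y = 162*m^3 + m^2*(81 - 135*y) + m*(9*y^2 - 81) + 6*y^3 - 36*y^2 + 54*y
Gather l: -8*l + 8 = 8 - 8*l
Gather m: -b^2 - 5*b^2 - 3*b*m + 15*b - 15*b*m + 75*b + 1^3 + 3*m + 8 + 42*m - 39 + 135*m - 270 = -6*b^2 + 90*b + m*(180 - 18*b) - 300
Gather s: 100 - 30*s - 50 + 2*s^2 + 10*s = 2*s^2 - 20*s + 50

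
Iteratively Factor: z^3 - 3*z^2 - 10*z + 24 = (z - 4)*(z^2 + z - 6) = (z - 4)*(z - 2)*(z + 3)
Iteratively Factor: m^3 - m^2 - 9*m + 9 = (m - 3)*(m^2 + 2*m - 3) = (m - 3)*(m - 1)*(m + 3)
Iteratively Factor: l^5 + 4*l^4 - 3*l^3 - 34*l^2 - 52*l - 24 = (l + 1)*(l^4 + 3*l^3 - 6*l^2 - 28*l - 24) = (l + 1)*(l + 2)*(l^3 + l^2 - 8*l - 12) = (l - 3)*(l + 1)*(l + 2)*(l^2 + 4*l + 4) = (l - 3)*(l + 1)*(l + 2)^2*(l + 2)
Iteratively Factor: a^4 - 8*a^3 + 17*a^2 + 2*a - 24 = (a + 1)*(a^3 - 9*a^2 + 26*a - 24) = (a - 2)*(a + 1)*(a^2 - 7*a + 12) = (a - 4)*(a - 2)*(a + 1)*(a - 3)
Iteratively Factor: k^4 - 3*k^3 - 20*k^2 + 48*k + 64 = (k - 4)*(k^3 + k^2 - 16*k - 16) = (k - 4)*(k + 4)*(k^2 - 3*k - 4) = (k - 4)^2*(k + 4)*(k + 1)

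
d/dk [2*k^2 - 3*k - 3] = 4*k - 3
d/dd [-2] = 0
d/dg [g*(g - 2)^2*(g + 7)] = 4*g^3 + 9*g^2 - 48*g + 28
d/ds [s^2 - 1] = 2*s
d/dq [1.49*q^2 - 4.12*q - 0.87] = 2.98*q - 4.12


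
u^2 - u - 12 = (u - 4)*(u + 3)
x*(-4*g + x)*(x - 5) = -4*g*x^2 + 20*g*x + x^3 - 5*x^2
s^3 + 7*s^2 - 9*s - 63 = (s - 3)*(s + 3)*(s + 7)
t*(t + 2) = t^2 + 2*t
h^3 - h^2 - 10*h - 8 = (h - 4)*(h + 1)*(h + 2)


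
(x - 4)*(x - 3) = x^2 - 7*x + 12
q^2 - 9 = (q - 3)*(q + 3)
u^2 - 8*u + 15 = (u - 5)*(u - 3)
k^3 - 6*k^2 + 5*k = k*(k - 5)*(k - 1)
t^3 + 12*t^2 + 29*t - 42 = (t - 1)*(t + 6)*(t + 7)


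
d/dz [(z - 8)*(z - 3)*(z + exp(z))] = (z - 8)*(z - 3)*(exp(z) + 1) + (z - 8)*(z + exp(z)) + (z - 3)*(z + exp(z))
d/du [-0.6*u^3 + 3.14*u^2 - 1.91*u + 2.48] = -1.8*u^2 + 6.28*u - 1.91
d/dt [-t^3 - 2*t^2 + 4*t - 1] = -3*t^2 - 4*t + 4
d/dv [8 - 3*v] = -3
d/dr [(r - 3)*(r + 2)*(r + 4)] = 3*r^2 + 6*r - 10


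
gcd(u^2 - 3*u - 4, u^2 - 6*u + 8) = u - 4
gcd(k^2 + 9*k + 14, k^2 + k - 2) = k + 2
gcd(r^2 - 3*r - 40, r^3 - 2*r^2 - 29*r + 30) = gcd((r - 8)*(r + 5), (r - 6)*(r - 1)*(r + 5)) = r + 5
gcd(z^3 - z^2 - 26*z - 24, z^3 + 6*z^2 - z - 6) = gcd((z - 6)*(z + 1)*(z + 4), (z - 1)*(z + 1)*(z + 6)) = z + 1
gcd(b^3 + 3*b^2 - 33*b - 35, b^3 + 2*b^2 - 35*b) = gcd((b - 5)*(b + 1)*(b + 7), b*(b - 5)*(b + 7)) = b^2 + 2*b - 35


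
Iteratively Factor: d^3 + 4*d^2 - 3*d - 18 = (d - 2)*(d^2 + 6*d + 9) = (d - 2)*(d + 3)*(d + 3)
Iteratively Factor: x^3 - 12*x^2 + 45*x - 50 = (x - 5)*(x^2 - 7*x + 10) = (x - 5)^2*(x - 2)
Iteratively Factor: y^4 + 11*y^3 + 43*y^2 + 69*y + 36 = (y + 4)*(y^3 + 7*y^2 + 15*y + 9) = (y + 3)*(y + 4)*(y^2 + 4*y + 3) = (y + 1)*(y + 3)*(y + 4)*(y + 3)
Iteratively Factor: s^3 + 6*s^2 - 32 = (s - 2)*(s^2 + 8*s + 16) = (s - 2)*(s + 4)*(s + 4)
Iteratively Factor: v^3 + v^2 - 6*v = (v)*(v^2 + v - 6) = v*(v - 2)*(v + 3)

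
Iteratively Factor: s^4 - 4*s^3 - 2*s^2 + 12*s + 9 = (s - 3)*(s^3 - s^2 - 5*s - 3) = (s - 3)^2*(s^2 + 2*s + 1) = (s - 3)^2*(s + 1)*(s + 1)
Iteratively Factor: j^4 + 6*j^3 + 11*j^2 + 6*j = (j + 1)*(j^3 + 5*j^2 + 6*j) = (j + 1)*(j + 3)*(j^2 + 2*j) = j*(j + 1)*(j + 3)*(j + 2)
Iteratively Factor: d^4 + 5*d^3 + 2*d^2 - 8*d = (d)*(d^3 + 5*d^2 + 2*d - 8) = d*(d + 2)*(d^2 + 3*d - 4) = d*(d - 1)*(d + 2)*(d + 4)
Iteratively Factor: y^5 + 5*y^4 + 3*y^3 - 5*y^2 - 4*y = (y + 4)*(y^4 + y^3 - y^2 - y) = (y - 1)*(y + 4)*(y^3 + 2*y^2 + y) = (y - 1)*(y + 1)*(y + 4)*(y^2 + y) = (y - 1)*(y + 1)^2*(y + 4)*(y)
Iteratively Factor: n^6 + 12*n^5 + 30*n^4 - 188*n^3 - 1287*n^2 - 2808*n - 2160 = (n + 4)*(n^5 + 8*n^4 - 2*n^3 - 180*n^2 - 567*n - 540) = (n + 3)*(n + 4)*(n^4 + 5*n^3 - 17*n^2 - 129*n - 180) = (n - 5)*(n + 3)*(n + 4)*(n^3 + 10*n^2 + 33*n + 36) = (n - 5)*(n + 3)^2*(n + 4)*(n^2 + 7*n + 12) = (n - 5)*(n + 3)^3*(n + 4)*(n + 4)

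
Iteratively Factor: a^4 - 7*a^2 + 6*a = (a - 2)*(a^3 + 2*a^2 - 3*a) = a*(a - 2)*(a^2 + 2*a - 3) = a*(a - 2)*(a - 1)*(a + 3)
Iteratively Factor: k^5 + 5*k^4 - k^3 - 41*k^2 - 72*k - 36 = (k + 3)*(k^4 + 2*k^3 - 7*k^2 - 20*k - 12) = (k - 3)*(k + 3)*(k^3 + 5*k^2 + 8*k + 4) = (k - 3)*(k + 1)*(k + 3)*(k^2 + 4*k + 4) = (k - 3)*(k + 1)*(k + 2)*(k + 3)*(k + 2)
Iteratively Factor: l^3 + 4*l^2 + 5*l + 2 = (l + 1)*(l^2 + 3*l + 2) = (l + 1)^2*(l + 2)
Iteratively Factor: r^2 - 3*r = (r - 3)*(r)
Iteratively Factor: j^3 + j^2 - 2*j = (j - 1)*(j^2 + 2*j) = (j - 1)*(j + 2)*(j)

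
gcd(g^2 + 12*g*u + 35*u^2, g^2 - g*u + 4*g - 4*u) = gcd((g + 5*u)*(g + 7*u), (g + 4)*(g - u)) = 1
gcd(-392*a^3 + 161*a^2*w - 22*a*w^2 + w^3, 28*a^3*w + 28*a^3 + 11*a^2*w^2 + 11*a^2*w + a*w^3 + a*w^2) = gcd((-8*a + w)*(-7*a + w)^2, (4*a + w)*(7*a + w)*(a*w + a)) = 1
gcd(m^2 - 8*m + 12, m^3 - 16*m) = 1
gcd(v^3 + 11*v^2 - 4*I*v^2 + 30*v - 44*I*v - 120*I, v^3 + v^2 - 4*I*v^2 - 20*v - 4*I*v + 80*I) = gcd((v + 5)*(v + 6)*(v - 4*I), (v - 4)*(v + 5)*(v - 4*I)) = v^2 + v*(5 - 4*I) - 20*I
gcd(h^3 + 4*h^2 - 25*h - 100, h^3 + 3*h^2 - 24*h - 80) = h^2 - h - 20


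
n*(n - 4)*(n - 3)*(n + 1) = n^4 - 6*n^3 + 5*n^2 + 12*n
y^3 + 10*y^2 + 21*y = y*(y + 3)*(y + 7)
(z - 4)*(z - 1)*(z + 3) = z^3 - 2*z^2 - 11*z + 12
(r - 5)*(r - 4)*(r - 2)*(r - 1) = r^4 - 12*r^3 + 49*r^2 - 78*r + 40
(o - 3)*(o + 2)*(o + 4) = o^3 + 3*o^2 - 10*o - 24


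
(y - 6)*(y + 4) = y^2 - 2*y - 24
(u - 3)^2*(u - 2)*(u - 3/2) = u^4 - 19*u^3/2 + 33*u^2 - 99*u/2 + 27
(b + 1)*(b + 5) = b^2 + 6*b + 5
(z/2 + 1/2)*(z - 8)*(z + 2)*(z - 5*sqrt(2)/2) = z^4/2 - 5*z^3/2 - 5*sqrt(2)*z^3/4 - 11*z^2 + 25*sqrt(2)*z^2/4 - 8*z + 55*sqrt(2)*z/2 + 20*sqrt(2)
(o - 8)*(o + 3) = o^2 - 5*o - 24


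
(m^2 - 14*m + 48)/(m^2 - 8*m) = (m - 6)/m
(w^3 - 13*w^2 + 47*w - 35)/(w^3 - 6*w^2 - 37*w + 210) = (w - 1)/(w + 6)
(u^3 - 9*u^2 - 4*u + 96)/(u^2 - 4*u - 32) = (u^2 - u - 12)/(u + 4)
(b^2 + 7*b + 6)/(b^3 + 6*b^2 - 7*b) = (b^2 + 7*b + 6)/(b*(b^2 + 6*b - 7))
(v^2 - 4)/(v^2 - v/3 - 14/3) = 3*(v - 2)/(3*v - 7)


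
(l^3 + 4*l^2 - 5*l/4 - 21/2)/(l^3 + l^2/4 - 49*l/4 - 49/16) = 4*(2*l^2 + l - 6)/(8*l^2 - 26*l - 7)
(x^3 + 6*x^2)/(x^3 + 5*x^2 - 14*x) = x*(x + 6)/(x^2 + 5*x - 14)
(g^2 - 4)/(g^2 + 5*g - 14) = (g + 2)/(g + 7)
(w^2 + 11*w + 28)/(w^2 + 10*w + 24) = (w + 7)/(w + 6)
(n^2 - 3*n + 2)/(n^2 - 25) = (n^2 - 3*n + 2)/(n^2 - 25)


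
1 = 1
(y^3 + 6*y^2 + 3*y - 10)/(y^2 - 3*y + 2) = (y^2 + 7*y + 10)/(y - 2)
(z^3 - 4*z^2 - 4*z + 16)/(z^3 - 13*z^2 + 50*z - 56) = (z + 2)/(z - 7)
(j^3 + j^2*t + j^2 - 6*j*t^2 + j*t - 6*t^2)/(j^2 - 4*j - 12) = (-j^3 - j^2*t - j^2 + 6*j*t^2 - j*t + 6*t^2)/(-j^2 + 4*j + 12)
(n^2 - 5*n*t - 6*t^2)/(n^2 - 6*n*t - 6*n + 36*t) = (n + t)/(n - 6)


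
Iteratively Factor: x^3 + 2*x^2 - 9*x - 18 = (x + 2)*(x^2 - 9) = (x - 3)*(x + 2)*(x + 3)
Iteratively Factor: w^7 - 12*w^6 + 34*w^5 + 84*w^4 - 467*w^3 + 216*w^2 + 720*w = (w - 3)*(w^6 - 9*w^5 + 7*w^4 + 105*w^3 - 152*w^2 - 240*w) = (w - 4)*(w - 3)*(w^5 - 5*w^4 - 13*w^3 + 53*w^2 + 60*w) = w*(w - 4)*(w - 3)*(w^4 - 5*w^3 - 13*w^2 + 53*w + 60) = w*(w - 4)^2*(w - 3)*(w^3 - w^2 - 17*w - 15) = w*(w - 4)^2*(w - 3)*(w + 3)*(w^2 - 4*w - 5) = w*(w - 5)*(w - 4)^2*(w - 3)*(w + 3)*(w + 1)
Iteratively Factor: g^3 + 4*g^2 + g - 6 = (g + 2)*(g^2 + 2*g - 3) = (g - 1)*(g + 2)*(g + 3)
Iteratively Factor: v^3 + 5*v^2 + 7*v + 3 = (v + 3)*(v^2 + 2*v + 1) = (v + 1)*(v + 3)*(v + 1)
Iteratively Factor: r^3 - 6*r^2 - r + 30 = (r + 2)*(r^2 - 8*r + 15) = (r - 5)*(r + 2)*(r - 3)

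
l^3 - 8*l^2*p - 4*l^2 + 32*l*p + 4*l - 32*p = (l - 2)^2*(l - 8*p)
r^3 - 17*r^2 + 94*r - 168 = (r - 7)*(r - 6)*(r - 4)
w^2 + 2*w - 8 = (w - 2)*(w + 4)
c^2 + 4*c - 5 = (c - 1)*(c + 5)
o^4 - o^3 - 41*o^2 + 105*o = o*(o - 5)*(o - 3)*(o + 7)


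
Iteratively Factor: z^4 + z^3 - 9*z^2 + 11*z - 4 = (z - 1)*(z^3 + 2*z^2 - 7*z + 4) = (z - 1)*(z + 4)*(z^2 - 2*z + 1) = (z - 1)^2*(z + 4)*(z - 1)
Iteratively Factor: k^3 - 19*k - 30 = (k + 3)*(k^2 - 3*k - 10) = (k + 2)*(k + 3)*(k - 5)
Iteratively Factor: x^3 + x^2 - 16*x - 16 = (x + 1)*(x^2 - 16) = (x - 4)*(x + 1)*(x + 4)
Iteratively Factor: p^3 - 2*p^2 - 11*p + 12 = (p - 4)*(p^2 + 2*p - 3) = (p - 4)*(p + 3)*(p - 1)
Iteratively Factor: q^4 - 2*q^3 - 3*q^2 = (q - 3)*(q^3 + q^2) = q*(q - 3)*(q^2 + q) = q^2*(q - 3)*(q + 1)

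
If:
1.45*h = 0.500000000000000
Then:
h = 0.34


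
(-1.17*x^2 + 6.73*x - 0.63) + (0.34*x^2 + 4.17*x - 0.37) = -0.83*x^2 + 10.9*x - 1.0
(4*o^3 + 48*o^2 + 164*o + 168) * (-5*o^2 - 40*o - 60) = -20*o^5 - 400*o^4 - 2980*o^3 - 10280*o^2 - 16560*o - 10080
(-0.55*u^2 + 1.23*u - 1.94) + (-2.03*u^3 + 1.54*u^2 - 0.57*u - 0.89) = -2.03*u^3 + 0.99*u^2 + 0.66*u - 2.83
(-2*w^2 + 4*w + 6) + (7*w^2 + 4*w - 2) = 5*w^2 + 8*w + 4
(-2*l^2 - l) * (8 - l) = 2*l^3 - 15*l^2 - 8*l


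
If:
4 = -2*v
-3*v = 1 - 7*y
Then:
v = -2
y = -5/7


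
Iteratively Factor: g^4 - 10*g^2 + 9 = (g + 1)*(g^3 - g^2 - 9*g + 9) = (g - 3)*(g + 1)*(g^2 + 2*g - 3) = (g - 3)*(g + 1)*(g + 3)*(g - 1)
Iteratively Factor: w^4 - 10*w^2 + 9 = (w + 1)*(w^3 - w^2 - 9*w + 9) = (w - 1)*(w + 1)*(w^2 - 9) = (w - 3)*(w - 1)*(w + 1)*(w + 3)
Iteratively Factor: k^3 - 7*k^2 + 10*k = (k - 2)*(k^2 - 5*k) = k*(k - 2)*(k - 5)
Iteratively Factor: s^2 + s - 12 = (s - 3)*(s + 4)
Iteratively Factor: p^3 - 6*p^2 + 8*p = (p)*(p^2 - 6*p + 8) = p*(p - 4)*(p - 2)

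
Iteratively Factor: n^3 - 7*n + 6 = (n - 2)*(n^2 + 2*n - 3) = (n - 2)*(n - 1)*(n + 3)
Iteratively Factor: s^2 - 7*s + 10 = (s - 2)*(s - 5)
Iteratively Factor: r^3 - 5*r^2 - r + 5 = (r + 1)*(r^2 - 6*r + 5) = (r - 1)*(r + 1)*(r - 5)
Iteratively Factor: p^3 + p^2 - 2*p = (p)*(p^2 + p - 2) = p*(p - 1)*(p + 2)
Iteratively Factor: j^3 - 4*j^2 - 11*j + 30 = (j - 2)*(j^2 - 2*j - 15) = (j - 2)*(j + 3)*(j - 5)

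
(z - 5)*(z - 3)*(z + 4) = z^3 - 4*z^2 - 17*z + 60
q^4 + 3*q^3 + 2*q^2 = q^2*(q + 1)*(q + 2)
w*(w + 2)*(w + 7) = w^3 + 9*w^2 + 14*w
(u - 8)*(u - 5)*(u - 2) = u^3 - 15*u^2 + 66*u - 80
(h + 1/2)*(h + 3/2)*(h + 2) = h^3 + 4*h^2 + 19*h/4 + 3/2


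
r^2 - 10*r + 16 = (r - 8)*(r - 2)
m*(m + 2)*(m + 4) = m^3 + 6*m^2 + 8*m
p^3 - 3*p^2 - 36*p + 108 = (p - 6)*(p - 3)*(p + 6)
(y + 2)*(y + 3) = y^2 + 5*y + 6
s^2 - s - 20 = (s - 5)*(s + 4)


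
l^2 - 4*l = l*(l - 4)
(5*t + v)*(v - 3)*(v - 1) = 5*t*v^2 - 20*t*v + 15*t + v^3 - 4*v^2 + 3*v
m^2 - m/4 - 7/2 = (m - 2)*(m + 7/4)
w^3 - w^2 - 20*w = w*(w - 5)*(w + 4)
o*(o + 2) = o^2 + 2*o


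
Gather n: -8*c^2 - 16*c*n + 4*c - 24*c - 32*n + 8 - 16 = -8*c^2 - 20*c + n*(-16*c - 32) - 8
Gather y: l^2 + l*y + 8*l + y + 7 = l^2 + 8*l + y*(l + 1) + 7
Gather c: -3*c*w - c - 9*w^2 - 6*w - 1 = c*(-3*w - 1) - 9*w^2 - 6*w - 1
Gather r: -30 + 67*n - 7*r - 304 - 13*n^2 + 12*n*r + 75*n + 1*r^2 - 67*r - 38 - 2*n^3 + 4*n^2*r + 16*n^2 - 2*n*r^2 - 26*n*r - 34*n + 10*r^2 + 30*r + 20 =-2*n^3 + 3*n^2 + 108*n + r^2*(11 - 2*n) + r*(4*n^2 - 14*n - 44) - 352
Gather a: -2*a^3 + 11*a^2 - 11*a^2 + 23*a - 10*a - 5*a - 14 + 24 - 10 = -2*a^3 + 8*a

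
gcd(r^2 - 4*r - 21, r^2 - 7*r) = r - 7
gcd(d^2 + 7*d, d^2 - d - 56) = d + 7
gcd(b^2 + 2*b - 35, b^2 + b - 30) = b - 5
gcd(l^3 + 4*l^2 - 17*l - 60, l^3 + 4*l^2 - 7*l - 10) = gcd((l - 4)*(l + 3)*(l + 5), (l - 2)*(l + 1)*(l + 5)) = l + 5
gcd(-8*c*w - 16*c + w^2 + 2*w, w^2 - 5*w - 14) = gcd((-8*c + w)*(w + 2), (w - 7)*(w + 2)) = w + 2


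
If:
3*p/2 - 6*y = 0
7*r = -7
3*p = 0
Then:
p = 0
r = -1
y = 0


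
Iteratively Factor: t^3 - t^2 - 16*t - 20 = (t - 5)*(t^2 + 4*t + 4) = (t - 5)*(t + 2)*(t + 2)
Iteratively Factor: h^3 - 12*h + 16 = (h + 4)*(h^2 - 4*h + 4) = (h - 2)*(h + 4)*(h - 2)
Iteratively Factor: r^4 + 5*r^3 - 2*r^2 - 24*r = (r + 4)*(r^3 + r^2 - 6*r) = (r + 3)*(r + 4)*(r^2 - 2*r) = (r - 2)*(r + 3)*(r + 4)*(r)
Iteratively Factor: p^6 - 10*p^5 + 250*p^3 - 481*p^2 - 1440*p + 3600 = (p + 4)*(p^5 - 14*p^4 + 56*p^3 + 26*p^2 - 585*p + 900) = (p - 3)*(p + 4)*(p^4 - 11*p^3 + 23*p^2 + 95*p - 300) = (p - 4)*(p - 3)*(p + 4)*(p^3 - 7*p^2 - 5*p + 75) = (p - 4)*(p - 3)*(p + 3)*(p + 4)*(p^2 - 10*p + 25) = (p - 5)*(p - 4)*(p - 3)*(p + 3)*(p + 4)*(p - 5)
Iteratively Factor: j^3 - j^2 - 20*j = (j + 4)*(j^2 - 5*j) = j*(j + 4)*(j - 5)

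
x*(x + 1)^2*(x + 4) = x^4 + 6*x^3 + 9*x^2 + 4*x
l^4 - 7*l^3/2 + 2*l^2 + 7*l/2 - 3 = (l - 2)*(l - 3/2)*(l - 1)*(l + 1)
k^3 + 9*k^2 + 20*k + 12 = (k + 1)*(k + 2)*(k + 6)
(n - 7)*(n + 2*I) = n^2 - 7*n + 2*I*n - 14*I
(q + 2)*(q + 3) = q^2 + 5*q + 6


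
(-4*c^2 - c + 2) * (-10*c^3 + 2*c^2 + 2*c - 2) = 40*c^5 + 2*c^4 - 30*c^3 + 10*c^2 + 6*c - 4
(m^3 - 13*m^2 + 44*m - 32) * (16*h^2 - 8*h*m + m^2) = 16*h^2*m^3 - 208*h^2*m^2 + 704*h^2*m - 512*h^2 - 8*h*m^4 + 104*h*m^3 - 352*h*m^2 + 256*h*m + m^5 - 13*m^4 + 44*m^3 - 32*m^2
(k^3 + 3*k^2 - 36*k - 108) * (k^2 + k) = k^5 + 4*k^4 - 33*k^3 - 144*k^2 - 108*k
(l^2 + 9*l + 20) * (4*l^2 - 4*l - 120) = 4*l^4 + 32*l^3 - 76*l^2 - 1160*l - 2400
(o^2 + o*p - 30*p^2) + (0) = o^2 + o*p - 30*p^2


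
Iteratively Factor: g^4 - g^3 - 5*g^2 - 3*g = (g - 3)*(g^3 + 2*g^2 + g) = (g - 3)*(g + 1)*(g^2 + g) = (g - 3)*(g + 1)^2*(g)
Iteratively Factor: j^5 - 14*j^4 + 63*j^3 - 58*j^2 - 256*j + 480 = (j + 2)*(j^4 - 16*j^3 + 95*j^2 - 248*j + 240) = (j - 5)*(j + 2)*(j^3 - 11*j^2 + 40*j - 48) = (j - 5)*(j - 4)*(j + 2)*(j^2 - 7*j + 12) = (j - 5)*(j - 4)*(j - 3)*(j + 2)*(j - 4)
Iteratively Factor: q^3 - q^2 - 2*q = (q)*(q^2 - q - 2) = q*(q - 2)*(q + 1)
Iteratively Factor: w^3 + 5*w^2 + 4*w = (w)*(w^2 + 5*w + 4) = w*(w + 4)*(w + 1)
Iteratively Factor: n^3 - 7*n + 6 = (n - 1)*(n^2 + n - 6) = (n - 2)*(n - 1)*(n + 3)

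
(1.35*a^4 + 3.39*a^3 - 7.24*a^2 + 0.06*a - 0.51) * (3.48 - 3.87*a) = -5.2245*a^5 - 8.4213*a^4 + 39.816*a^3 - 25.4274*a^2 + 2.1825*a - 1.7748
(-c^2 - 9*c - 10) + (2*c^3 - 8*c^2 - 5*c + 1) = 2*c^3 - 9*c^2 - 14*c - 9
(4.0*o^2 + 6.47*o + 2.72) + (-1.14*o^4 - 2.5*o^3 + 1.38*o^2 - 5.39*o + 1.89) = -1.14*o^4 - 2.5*o^3 + 5.38*o^2 + 1.08*o + 4.61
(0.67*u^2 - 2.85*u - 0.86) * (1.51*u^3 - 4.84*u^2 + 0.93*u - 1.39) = 1.0117*u^5 - 7.5463*u^4 + 13.1185*u^3 + 0.5806*u^2 + 3.1617*u + 1.1954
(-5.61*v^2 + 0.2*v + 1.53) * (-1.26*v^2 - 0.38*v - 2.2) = 7.0686*v^4 + 1.8798*v^3 + 10.3382*v^2 - 1.0214*v - 3.366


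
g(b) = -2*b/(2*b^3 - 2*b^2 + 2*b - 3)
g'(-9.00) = 0.00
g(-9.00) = -0.01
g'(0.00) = 0.67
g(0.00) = 0.00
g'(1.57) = 3.11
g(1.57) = -1.06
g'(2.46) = 0.26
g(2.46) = -0.25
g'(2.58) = 0.22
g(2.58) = -0.22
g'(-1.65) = -0.10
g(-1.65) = -0.16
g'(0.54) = 1.27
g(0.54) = 0.49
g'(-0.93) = -0.06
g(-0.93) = -0.23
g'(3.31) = 0.09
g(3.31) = -0.12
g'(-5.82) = -0.01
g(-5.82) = -0.02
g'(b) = -2*b*(-6*b^2 + 4*b - 2)/(2*b^3 - 2*b^2 + 2*b - 3)^2 - 2/(2*b^3 - 2*b^2 + 2*b - 3) = 2*(4*b^3 - 2*b^2 + 3)/(4*b^6 - 8*b^5 + 12*b^4 - 20*b^3 + 16*b^2 - 12*b + 9)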